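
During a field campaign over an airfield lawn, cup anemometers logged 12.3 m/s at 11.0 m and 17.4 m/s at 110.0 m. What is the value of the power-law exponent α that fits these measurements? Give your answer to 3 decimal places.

α ≈ 0.151

Power law: V₂/V₁ = (z₂/z₁)^α ⇒ α = ln(V₂/V₁) / ln(z₂/z₁)
α = ln(17.4/12.3) / ln(110.0/11.0) = ln(1.4146) / ln(10.0000)
  = 0.34687 / 2.30259 = 0.15064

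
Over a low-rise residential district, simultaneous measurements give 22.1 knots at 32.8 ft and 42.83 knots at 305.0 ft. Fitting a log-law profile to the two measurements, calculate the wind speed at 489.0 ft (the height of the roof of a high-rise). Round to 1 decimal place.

47.2 knots

Log law: V ∝ ln(z/z₀). From the pair, with r = V₁/V₂ = 0.51599,
ln z₀ = (ln z₁ − r·ln z₂)/(1 − r) = (3.4904 − 0.51599×5.7203)/0.48401 = 1.1132 → z₀ = 3.044 ft
V₃ = V₁ · ln(z₃/z₀)/ln(z₁/z₀) = 22.1 × 5.0792/2.3773 = 47.2184 knots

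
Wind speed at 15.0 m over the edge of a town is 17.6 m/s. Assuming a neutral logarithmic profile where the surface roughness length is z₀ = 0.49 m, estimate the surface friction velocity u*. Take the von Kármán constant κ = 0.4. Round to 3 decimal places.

u* ≈ 2.058 m/s

Log law: V(z) = (u*/κ) · ln(z/z₀) ⇒ u* = κ · V / ln(z/z₀)
u* = 0.4 × 17.6 / ln(15.0/0.49) = 0.4 × 17.6 / 3.4214
   = 7.0400 / 3.4214 = 2.0576 m/s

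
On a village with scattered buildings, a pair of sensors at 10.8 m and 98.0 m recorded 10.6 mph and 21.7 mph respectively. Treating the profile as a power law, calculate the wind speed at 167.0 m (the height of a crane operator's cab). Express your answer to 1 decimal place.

First find α: α = ln(V₂/V₁)/ln(z₂/z₁) = ln(21.7/10.6)/ln(98.0/10.8) = 0.71646/2.20542 = 0.3249
Extrapolate from 98.0 m to 167.0 m: V₃ = 21.7 × (167.0/98.0)^0.3249 = 21.7 × 1.1891 = 25.8025 mph

25.8 mph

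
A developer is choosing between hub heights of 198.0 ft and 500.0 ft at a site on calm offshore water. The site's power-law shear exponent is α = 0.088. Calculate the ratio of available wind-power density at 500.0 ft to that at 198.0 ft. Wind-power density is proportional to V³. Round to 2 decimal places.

1.28

Speed ratio: V_B/V_A = (z_B/z_A)^α = (500.0/198.0)^0.088 = (2.5253)^0.088 = 1.08493
Power-density ratio: P_B/P_A = (V_B/V_A)³ = (1.08493)³ = 1.27705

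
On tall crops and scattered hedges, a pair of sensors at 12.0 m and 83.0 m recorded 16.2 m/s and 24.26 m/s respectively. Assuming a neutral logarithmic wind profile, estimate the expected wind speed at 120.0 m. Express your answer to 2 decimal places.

Log law: V ∝ ln(z/z₀). From the pair, with r = V₁/V₂ = 0.66777,
ln z₀ = (ln z₁ − r·ln z₂)/(1 − r) = (2.4849 − 0.66777×4.4188)/0.33223 = -1.4022 → z₀ = 0.2461 m
V₃ = V₁ · ln(z₃/z₀)/ln(z₁/z₀) = 16.2 × 6.1896/3.8871 = 25.7964 m/s

25.80 m/s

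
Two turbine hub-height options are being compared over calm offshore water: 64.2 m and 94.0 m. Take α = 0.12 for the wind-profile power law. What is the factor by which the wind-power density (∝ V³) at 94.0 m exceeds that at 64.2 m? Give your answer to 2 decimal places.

Speed ratio: V_B/V_A = (z_B/z_A)^α = (94.0/64.2)^0.12 = (1.4642)^0.12 = 1.04682
Power-density ratio: P_B/P_A = (V_B/V_A)³ = (1.04682)³ = 1.14713

1.15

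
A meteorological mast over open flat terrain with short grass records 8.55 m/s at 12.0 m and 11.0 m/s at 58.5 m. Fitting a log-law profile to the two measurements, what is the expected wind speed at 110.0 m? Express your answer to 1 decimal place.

Log law: V ∝ ln(z/z₀). From the pair, with r = V₁/V₂ = 0.77727,
ln z₀ = (ln z₁ − r·ln z₂)/(1 − r) = (2.4849 − 0.77727×4.0690)/0.22273 = -3.0433 → z₀ = 0.04767 m
V₃ = V₁ · ln(z₃/z₀)/ln(z₁/z₀) = 8.55 × 7.7438/5.5283 = 11.9766 m/s

12.0 m/s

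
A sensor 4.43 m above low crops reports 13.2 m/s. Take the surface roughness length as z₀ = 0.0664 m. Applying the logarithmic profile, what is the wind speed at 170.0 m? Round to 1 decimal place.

Log law: V(z) ∝ ln(z/z₀), so V₂/V₁ = ln(z₂/z₀) / ln(z₁/z₀).
ln(170.0/0.0664) = 7.8479, ln(4.43/0.0664) = 4.2005
V₂ = 13.2 × 7.8479/4.2005 = 13.2 × 1.8683 = 24.6620 m/s

24.7 m/s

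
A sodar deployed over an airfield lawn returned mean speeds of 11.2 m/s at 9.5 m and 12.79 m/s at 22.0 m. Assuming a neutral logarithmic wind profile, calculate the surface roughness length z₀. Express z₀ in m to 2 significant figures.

Log law: V(z) ∝ ln(z/z₀). With r = V₁/V₂ = 11.2/12.79 = 0.87568,
r · ln(z₂/z₀) = ln(z₁/z₀) ⇒ ln z₀ = (ln z₁ − r·ln z₂)/(1 − r)
ln z₀ = (2.25129 − 0.87568×3.09104) / 0.12432 = -3.6639
z₀ = exp(-3.6639) = 0.02563 m

z₀ ≈ 0.026 m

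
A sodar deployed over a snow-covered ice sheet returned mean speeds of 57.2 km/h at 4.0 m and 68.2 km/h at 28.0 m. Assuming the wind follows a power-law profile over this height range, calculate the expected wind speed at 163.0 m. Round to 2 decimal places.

79.97 km/h

First find α: α = ln(V₂/V₁)/ln(z₂/z₁) = ln(68.2/57.2)/ln(28.0/4.0) = 0.17589/1.94591 = 0.0904
Extrapolate from 28.0 m to 163.0 m: V₃ = 68.2 × (163.0/28.0)^0.0904 = 68.2 × 1.1726 = 79.9715 km/h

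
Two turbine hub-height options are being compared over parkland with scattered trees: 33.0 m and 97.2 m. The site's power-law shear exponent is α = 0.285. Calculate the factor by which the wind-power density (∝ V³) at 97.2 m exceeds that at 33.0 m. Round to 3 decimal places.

2.518

Speed ratio: V_B/V_A = (z_B/z_A)^α = (97.2/33.0)^0.285 = (2.9455)^0.285 = 1.36053
Power-density ratio: P_B/P_A = (V_B/V_A)³ = (1.36053)³ = 2.51840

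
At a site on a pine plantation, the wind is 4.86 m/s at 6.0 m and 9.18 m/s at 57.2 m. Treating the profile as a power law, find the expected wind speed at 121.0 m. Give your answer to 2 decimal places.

11.34 m/s

First find α: α = ln(V₂/V₁)/ln(z₂/z₁) = ln(9.18/4.86)/ln(57.2/6.0) = 0.63599/2.25479 = 0.2821
Extrapolate from 57.2 m to 121.0 m: V₃ = 9.18 × (121.0/57.2)^0.2821 = 9.18 × 1.2353 = 11.3402 m/s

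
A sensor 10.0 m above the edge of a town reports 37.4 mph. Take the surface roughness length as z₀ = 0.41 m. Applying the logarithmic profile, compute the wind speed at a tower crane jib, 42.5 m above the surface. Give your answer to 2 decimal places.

Log law: V(z) ∝ ln(z/z₀), so V₂/V₁ = ln(z₂/z₀) / ln(z₁/z₀).
ln(42.5/0.41) = 4.6411, ln(10.0/0.41) = 3.1942
V₂ = 37.4 × 4.6411/3.1942 = 37.4 × 1.4530 = 54.3417 mph

54.34 mph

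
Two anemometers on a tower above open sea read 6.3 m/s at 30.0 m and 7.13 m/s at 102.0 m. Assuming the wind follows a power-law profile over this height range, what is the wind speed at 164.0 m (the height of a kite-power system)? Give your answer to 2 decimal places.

7.48 m/s

First find α: α = ln(V₂/V₁)/ln(z₂/z₁) = ln(7.13/6.3)/ln(102.0/30.0) = 0.12376/1.22378 = 0.1011
Extrapolate from 102.0 m to 164.0 m: V₃ = 7.13 × (164.0/102.0)^0.1011 = 7.13 × 1.0492 = 7.4808 m/s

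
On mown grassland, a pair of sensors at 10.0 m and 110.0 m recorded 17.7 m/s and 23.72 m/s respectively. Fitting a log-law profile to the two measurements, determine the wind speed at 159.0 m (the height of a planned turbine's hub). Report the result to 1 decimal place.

Log law: V ∝ ln(z/z₀). From the pair, with r = V₁/V₂ = 0.74621,
ln z₀ = (ln z₁ − r·ln z₂)/(1 − r) = (2.3026 − 0.74621×4.7005)/0.25379 = -4.7477 → z₀ = 0.008672 m
V₃ = V₁ · ln(z₃/z₀)/ln(z₁/z₀) = 17.7 × 9.8166/7.0503 = 24.6449 m/s

24.6 m/s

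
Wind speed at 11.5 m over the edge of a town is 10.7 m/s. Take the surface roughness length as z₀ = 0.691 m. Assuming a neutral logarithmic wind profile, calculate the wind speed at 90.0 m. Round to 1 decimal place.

18.5 m/s

Log law: V(z) ∝ ln(z/z₀), so V₂/V₁ = ln(z₂/z₀) / ln(z₁/z₀).
ln(90.0/0.691) = 4.8694, ln(11.5/0.691) = 2.8120
V₂ = 10.7 × 4.8694/2.8120 = 10.7 × 1.7317 = 18.5290 m/s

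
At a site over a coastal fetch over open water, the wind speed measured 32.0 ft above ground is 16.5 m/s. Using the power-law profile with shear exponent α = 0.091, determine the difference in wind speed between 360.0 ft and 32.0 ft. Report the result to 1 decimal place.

Power law: V₂ = V₁ · (z₂/z₁)^α = 16.5 × (11.2500)^0.091 = 20.5655 m/s
ΔV = 20.5655 − 16.5 = 4.0655 m/s

4.1 m/s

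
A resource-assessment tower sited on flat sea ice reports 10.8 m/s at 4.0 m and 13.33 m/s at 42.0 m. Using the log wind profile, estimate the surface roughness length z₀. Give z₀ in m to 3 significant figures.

z₀ ≈ 0.000175 m

Log law: V(z) ∝ ln(z/z₀). With r = V₁/V₂ = 10.8/13.33 = 0.81020,
r · ln(z₂/z₀) = ln(z₁/z₀) ⇒ ln z₀ = (ln z₁ − r·ln z₂)/(1 − r)
ln z₀ = (1.38629 − 0.81020×3.73767) / 0.18980 = -8.6512
z₀ = exp(-8.6512) = 0.0001749 m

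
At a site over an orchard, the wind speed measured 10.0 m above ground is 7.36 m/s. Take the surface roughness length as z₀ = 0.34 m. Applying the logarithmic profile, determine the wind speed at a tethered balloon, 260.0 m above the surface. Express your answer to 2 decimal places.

Log law: V(z) ∝ ln(z/z₀), so V₂/V₁ = ln(z₂/z₀) / ln(z₁/z₀).
ln(260.0/0.34) = 6.6395, ln(10.0/0.34) = 3.3814
V₂ = 7.36 × 6.6395/3.3814 = 7.36 × 1.9635 = 14.4516 m/s

14.45 m/s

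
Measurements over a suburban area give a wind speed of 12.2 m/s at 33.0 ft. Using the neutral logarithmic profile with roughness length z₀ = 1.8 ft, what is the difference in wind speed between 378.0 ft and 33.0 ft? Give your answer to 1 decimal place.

10.2 m/s

Log law: V₂ = V₁ · ln(z₂/z₀)/ln(z₁/z₀) = 12.2 × 5.3471/2.9087 = 22.4273 m/s
ΔV = 22.4273 − 12.2 = 10.2273 m/s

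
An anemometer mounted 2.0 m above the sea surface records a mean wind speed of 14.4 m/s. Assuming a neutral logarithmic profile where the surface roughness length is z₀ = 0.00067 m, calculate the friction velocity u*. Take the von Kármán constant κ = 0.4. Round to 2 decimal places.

u* ≈ 0.72 m/s

Log law: V(z) = (u*/κ) · ln(z/z₀) ⇒ u* = κ · V / ln(z/z₀)
u* = 0.4 × 14.4 / ln(2.0/0.00067) = 0.4 × 14.4 / 8.0014
   = 5.7600 / 8.0014 = 0.7199 m/s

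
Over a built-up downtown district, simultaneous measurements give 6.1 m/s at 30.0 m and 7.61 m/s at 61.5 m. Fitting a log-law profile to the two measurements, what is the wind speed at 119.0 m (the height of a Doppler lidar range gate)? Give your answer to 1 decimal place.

9.0 m/s

Log law: V ∝ ln(z/z₀). From the pair, with r = V₁/V₂ = 0.80158,
ln z₀ = (ln z₁ − r·ln z₂)/(1 − r) = (3.4012 − 0.80158×4.1190)/0.19842 = 0.5013 → z₀ = 1.651 m
V₃ = V₁ · ln(z₃/z₀)/ln(z₁/z₀) = 6.1 × 4.2778/2.8999 = 8.9985 m/s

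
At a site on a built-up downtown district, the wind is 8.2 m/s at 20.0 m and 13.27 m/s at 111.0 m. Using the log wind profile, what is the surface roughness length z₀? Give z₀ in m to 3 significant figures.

Log law: V(z) ∝ ln(z/z₀). With r = V₁/V₂ = 8.2/13.27 = 0.61794,
r · ln(z₂/z₀) = ln(z₁/z₀) ⇒ ln z₀ = (ln z₁ − r·ln z₂)/(1 − r)
ln z₀ = (2.99573 − 0.61794×4.70953) / 0.38206 = 0.2239
z₀ = exp(0.2239) = 1.251 m

z₀ ≈ 1.25 m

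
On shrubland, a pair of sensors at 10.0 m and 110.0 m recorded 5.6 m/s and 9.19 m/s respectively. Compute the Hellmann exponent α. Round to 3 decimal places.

Power law: V₂/V₁ = (z₂/z₁)^α ⇒ α = ln(V₂/V₁) / ln(z₂/z₁)
α = ln(9.19/5.6) / ln(110.0/10.0) = ln(1.6411) / ln(11.0000)
  = 0.49535 / 2.39790 = 0.20658

α ≈ 0.207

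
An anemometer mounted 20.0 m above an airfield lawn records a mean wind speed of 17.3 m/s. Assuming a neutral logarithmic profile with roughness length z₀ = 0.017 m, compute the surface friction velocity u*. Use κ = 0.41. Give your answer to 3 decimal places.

Log law: V(z) = (u*/κ) · ln(z/z₀) ⇒ u* = κ · V / ln(z/z₀)
u* = 0.41 × 17.3 / ln(20.0/0.017) = 0.41 × 17.3 / 7.0703
   = 7.0930 / 7.0703 = 1.0032 m/s

u* ≈ 1.003 m/s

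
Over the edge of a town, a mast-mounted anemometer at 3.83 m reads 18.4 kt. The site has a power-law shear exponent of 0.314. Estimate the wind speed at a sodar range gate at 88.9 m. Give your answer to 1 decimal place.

49.4 kt

Power-law profile: V₂ = V₁ · (z₂/z₁)^α
V₂ = 18.4 × (88.9/3.83)^0.314 = 18.4 × (23.2115)^0.314
    = 18.4 × 2.6843 = 49.3911 kt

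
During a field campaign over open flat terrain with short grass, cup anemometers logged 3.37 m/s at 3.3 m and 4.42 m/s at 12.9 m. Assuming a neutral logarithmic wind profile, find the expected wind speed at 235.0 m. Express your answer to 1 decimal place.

6.7 m/s

Log law: V ∝ ln(z/z₀). From the pair, with r = V₁/V₂ = 0.76244,
ln z₀ = (ln z₁ − r·ln z₂)/(1 − r) = (1.1939 − 0.76244×2.5572)/0.23756 = -3.1816 → z₀ = 0.04152 m
V₃ = V₁ · ln(z₃/z₀)/ln(z₁/z₀) = 3.37 × 8.6412/4.3756 = 6.6554 m/s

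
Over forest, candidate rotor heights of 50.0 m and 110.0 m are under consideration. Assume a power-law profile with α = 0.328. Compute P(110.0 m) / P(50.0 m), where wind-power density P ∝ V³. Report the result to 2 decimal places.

Speed ratio: V_B/V_A = (z_B/z_A)^α = (110.0/50.0)^0.328 = (2.2000)^0.328 = 1.29513
Power-density ratio: P_B/P_A = (V_B/V_A)³ = (1.29513)³ = 2.17242

2.17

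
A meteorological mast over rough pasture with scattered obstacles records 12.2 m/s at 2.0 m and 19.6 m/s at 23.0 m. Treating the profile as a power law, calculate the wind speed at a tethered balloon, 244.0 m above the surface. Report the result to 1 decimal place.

31.0 m/s

First find α: α = ln(V₂/V₁)/ln(z₂/z₁) = ln(19.6/12.2)/ln(23.0/2.0) = 0.47409/2.44235 = 0.1941
Extrapolate from 23.0 m to 244.0 m: V₃ = 19.6 × (244.0/23.0)^0.1941 = 19.6 × 1.5816 = 30.9993 m/s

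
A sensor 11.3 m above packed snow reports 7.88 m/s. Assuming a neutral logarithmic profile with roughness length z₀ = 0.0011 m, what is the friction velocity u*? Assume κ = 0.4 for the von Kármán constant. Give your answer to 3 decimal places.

Log law: V(z) = (u*/κ) · ln(z/z₀) ⇒ u* = κ · V / ln(z/z₀)
u* = 0.4 × 7.88 / ln(11.3/0.0011) = 0.4 × 7.88 / 9.2372
   = 3.1520 / 9.2372 = 0.3412 m/s

u* ≈ 0.341 m/s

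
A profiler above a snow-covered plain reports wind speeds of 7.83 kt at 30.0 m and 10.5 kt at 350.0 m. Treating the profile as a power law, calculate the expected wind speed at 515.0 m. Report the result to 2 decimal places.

First find α: α = ln(V₂/V₁)/ln(z₂/z₁) = ln(10.5/7.83)/ln(350.0/30.0) = 0.29341/2.45674 = 0.1194
Extrapolate from 350.0 m to 515.0 m: V₃ = 10.5 × (515.0/350.0)^0.1194 = 10.5 × 1.0472 = 10.9957 kt

11.00 kt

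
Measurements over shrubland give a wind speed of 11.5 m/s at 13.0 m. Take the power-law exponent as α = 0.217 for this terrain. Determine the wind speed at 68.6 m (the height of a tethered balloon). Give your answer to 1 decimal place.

16.5 m/s

Power-law profile: V₂ = V₁ · (z₂/z₁)^α
V₂ = 11.5 × (68.6/13.0)^0.217 = 11.5 × (5.2769)^0.217
    = 11.5 × 1.4347 = 16.4989 m/s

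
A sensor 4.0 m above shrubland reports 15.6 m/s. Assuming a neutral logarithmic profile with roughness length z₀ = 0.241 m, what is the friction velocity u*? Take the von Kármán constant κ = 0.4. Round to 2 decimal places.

u* ≈ 2.22 m/s

Log law: V(z) = (u*/κ) · ln(z/z₀) ⇒ u* = κ · V / ln(z/z₀)
u* = 0.4 × 15.6 / ln(4.0/0.241) = 0.4 × 15.6 / 2.8093
   = 6.2400 / 2.8093 = 2.2212 m/s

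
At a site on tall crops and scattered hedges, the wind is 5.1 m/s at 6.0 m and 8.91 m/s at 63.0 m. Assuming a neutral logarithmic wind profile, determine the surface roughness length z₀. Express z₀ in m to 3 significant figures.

Log law: V(z) ∝ ln(z/z₀). With r = V₁/V₂ = 5.1/8.91 = 0.57239,
r · ln(z₂/z₀) = ln(z₁/z₀) ⇒ ln z₀ = (ln z₁ − r·ln z₂)/(1 − r)
ln z₀ = (1.79176 − 0.57239×4.14313) / 0.42761 = -1.3558
z₀ = exp(-1.3558) = 0.2578 m

z₀ ≈ 0.258 m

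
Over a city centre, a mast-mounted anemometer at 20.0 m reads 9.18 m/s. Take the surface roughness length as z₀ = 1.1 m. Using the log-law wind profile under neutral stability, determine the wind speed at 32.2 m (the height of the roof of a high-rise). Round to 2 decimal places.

10.69 m/s

Log law: V(z) ∝ ln(z/z₀), so V₂/V₁ = ln(z₂/z₀) / ln(z₁/z₀).
ln(32.2/1.1) = 3.3767, ln(20.0/1.1) = 2.9004
V₂ = 9.18 × 3.3767/2.9004 = 9.18 × 1.1642 = 10.6873 m/s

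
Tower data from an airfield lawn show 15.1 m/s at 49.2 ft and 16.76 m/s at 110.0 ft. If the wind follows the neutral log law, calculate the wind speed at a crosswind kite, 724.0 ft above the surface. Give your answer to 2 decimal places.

Log law: V ∝ ln(z/z₀). From the pair, with r = V₁/V₂ = 0.90095,
ln z₀ = (ln z₁ − r·ln z₂)/(1 − r) = (3.8959 − 0.90095×4.7005)/0.09905 = -3.4229 → z₀ = 0.03262 ft
V₃ = V₁ · ln(z₃/z₀)/ln(z₁/z₀) = 15.1 × 10.0077/7.3188 = 20.6477 m/s

20.65 m/s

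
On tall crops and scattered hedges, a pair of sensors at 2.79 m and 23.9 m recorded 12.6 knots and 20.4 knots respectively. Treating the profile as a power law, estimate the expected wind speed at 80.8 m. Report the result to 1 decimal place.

First find α: α = ln(V₂/V₁)/ln(z₂/z₁) = ln(20.4/12.6)/ln(23.9/2.79) = 0.48184/2.14784 = 0.2243
Extrapolate from 23.9 m to 80.8 m: V₃ = 20.4 × (80.8/23.9)^0.2243 = 20.4 × 1.3142 = 26.8106 knots

26.8 knots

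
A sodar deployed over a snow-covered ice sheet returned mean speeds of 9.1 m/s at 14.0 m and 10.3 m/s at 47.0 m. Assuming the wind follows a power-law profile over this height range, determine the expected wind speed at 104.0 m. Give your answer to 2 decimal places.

First find α: α = ln(V₂/V₁)/ln(z₂/z₁) = ln(10.3/9.1)/ln(47.0/14.0) = 0.12387/1.21109 = 0.1023
Extrapolate from 47.0 m to 104.0 m: V₃ = 10.3 × (104.0/47.0)^0.1023 = 10.3 × 1.0846 = 11.1716 m/s

11.17 m/s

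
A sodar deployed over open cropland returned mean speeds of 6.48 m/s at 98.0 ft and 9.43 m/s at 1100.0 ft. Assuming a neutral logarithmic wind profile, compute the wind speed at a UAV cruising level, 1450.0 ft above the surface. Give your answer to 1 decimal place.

Log law: V ∝ ln(z/z₀). From the pair, with r = V₁/V₂ = 0.68717,
ln z₀ = (ln z₁ − r·ln z₂)/(1 − r) = (4.5850 − 0.68717×7.0031)/0.31283 = -0.7267 → z₀ = 0.4835 ft
V₃ = V₁ · ln(z₃/z₀)/ln(z₁/z₀) = 6.48 × 8.0060/5.3116 = 9.7670 m/s

9.8 m/s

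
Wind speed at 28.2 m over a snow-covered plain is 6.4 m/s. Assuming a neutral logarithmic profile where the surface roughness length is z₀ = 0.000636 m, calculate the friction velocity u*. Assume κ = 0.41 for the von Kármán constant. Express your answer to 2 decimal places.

Log law: V(z) = (u*/κ) · ln(z/z₀) ⇒ u* = κ · V / ln(z/z₀)
u* = 0.41 × 6.4 / ln(28.2/0.000636) = 0.41 × 6.4 / 10.6996
   = 2.6240 / 10.6996 = 0.2452 m/s

u* ≈ 0.25 m/s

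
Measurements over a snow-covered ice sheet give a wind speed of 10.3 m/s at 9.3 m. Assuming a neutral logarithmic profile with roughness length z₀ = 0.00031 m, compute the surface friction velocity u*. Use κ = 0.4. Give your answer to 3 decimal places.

u* ≈ 0.400 m/s

Log law: V(z) = (u*/κ) · ln(z/z₀) ⇒ u* = κ · V / ln(z/z₀)
u* = 0.4 × 10.3 / ln(9.3/0.00031) = 0.4 × 10.3 / 10.3090
   = 4.1200 / 10.3090 = 0.3997 m/s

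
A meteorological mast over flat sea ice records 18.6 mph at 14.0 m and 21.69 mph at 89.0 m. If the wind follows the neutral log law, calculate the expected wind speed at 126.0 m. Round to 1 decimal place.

22.3 mph

Log law: V ∝ ln(z/z₀). From the pair, with r = V₁/V₂ = 0.85754,
ln z₀ = (ln z₁ − r·ln z₂)/(1 − r) = (2.6391 − 0.85754×4.4886)/0.14246 = -8.4943 → z₀ = 0.0002046 m
V₃ = V₁ · ln(z₃/z₀)/ln(z₁/z₀) = 18.6 × 13.3306/11.1334 = 22.2708 mph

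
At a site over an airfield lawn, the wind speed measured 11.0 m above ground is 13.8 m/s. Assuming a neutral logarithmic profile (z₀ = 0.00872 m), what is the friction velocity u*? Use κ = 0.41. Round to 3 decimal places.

Log law: V(z) = (u*/κ) · ln(z/z₀) ⇒ u* = κ · V / ln(z/z₀)
u* = 0.41 × 13.8 / ln(11.0/0.00872) = 0.41 × 13.8 / 7.1400
   = 5.6580 / 7.1400 = 0.7924 m/s

u* ≈ 0.792 m/s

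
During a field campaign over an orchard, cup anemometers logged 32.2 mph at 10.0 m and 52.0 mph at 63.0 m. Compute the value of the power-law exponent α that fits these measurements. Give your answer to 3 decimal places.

α ≈ 0.260

Power law: V₂/V₁ = (z₂/z₁)^α ⇒ α = ln(V₂/V₁) / ln(z₂/z₁)
α = ln(52.0/32.2) / ln(63.0/10.0) = ln(1.6149) / ln(6.3000)
  = 0.47928 / 1.84055 = 0.26040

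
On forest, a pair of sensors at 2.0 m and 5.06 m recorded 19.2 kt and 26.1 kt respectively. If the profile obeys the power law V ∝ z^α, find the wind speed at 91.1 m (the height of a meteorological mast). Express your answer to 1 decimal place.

First find α: α = ln(V₂/V₁)/ln(z₂/z₁) = ln(26.1/19.2)/ln(5.06/2.0) = 0.30703/0.92822 = 0.3308
Extrapolate from 5.06 m to 91.1 m: V₃ = 26.1 × (91.1/5.06)^0.3308 = 26.1 × 2.6016 = 67.9009 kt

67.9 kt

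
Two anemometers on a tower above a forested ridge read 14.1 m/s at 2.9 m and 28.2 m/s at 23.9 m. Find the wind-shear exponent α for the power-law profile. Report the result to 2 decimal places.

α ≈ 0.33

Power law: V₂/V₁ = (z₂/z₁)^α ⇒ α = ln(V₂/V₁) / ln(z₂/z₁)
α = ln(28.2/14.1) / ln(23.9/2.9) = ln(2.0000) / ln(8.2414)
  = 0.69315 / 2.10917 = 0.32864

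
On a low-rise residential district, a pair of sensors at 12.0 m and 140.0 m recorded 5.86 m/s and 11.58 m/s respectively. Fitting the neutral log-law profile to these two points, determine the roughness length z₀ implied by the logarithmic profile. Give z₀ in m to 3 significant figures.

z₀ ≈ 0.969 m

Log law: V(z) ∝ ln(z/z₀). With r = V₁/V₂ = 5.86/11.58 = 0.50604,
r · ln(z₂/z₀) = ln(z₁/z₀) ⇒ ln z₀ = (ln z₁ − r·ln z₂)/(1 − r)
ln z₀ = (2.48491 − 0.50604×4.94164) / 0.49396 = -0.0320
z₀ = exp(-0.0320) = 0.9685 m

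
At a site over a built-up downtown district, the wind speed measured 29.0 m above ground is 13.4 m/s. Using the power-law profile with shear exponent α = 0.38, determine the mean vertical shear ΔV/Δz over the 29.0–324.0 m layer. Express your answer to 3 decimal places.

0.068 m/s/m

Power law: V₂ = V₁ · (z₂/z₁)^α = 13.4 × (11.1724)^0.38 = 33.5275 m/s
ΔV/Δz = (33.5275 − 13.4)/(324.0 − 29.0) = 20.1275/295.0000 = 0.06823 m/s/m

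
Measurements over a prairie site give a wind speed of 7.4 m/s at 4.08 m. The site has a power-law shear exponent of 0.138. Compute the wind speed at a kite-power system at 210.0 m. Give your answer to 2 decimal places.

12.75 m/s

Power-law profile: V₂ = V₁ · (z₂/z₁)^α
V₂ = 7.4 × (210.0/4.08)^0.138 = 7.4 × (51.4706)^0.138
    = 7.4 × 1.7226 = 12.7476 m/s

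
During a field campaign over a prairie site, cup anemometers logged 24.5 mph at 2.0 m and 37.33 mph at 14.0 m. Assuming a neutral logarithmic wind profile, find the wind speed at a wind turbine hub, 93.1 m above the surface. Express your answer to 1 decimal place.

Log law: V ∝ ln(z/z₀). From the pair, with r = V₁/V₂ = 0.65631,
ln z₀ = (ln z₁ − r·ln z₂)/(1 − r) = (0.6931 − 0.65631×2.6391)/0.34369 = -3.0227 → z₀ = 0.04867 m
V₃ = V₁ · ln(z₃/z₀)/ln(z₁/z₀) = 24.5 × 7.5564/3.7159 = 49.8218 mph

49.8 mph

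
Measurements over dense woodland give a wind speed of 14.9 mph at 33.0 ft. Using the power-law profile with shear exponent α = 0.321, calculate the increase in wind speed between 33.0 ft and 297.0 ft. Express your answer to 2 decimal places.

Power law: V₂ = V₁ · (z₂/z₁)^α = 14.9 × (9.0000)^0.321 = 30.1646 mph
ΔV = 30.1646 − 14.9 = 15.2646 mph

15.26 mph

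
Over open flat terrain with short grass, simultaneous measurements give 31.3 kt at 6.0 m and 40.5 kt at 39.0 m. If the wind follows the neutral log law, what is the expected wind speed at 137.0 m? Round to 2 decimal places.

46.68 kt

Log law: V ∝ ln(z/z₀). From the pair, with r = V₁/V₂ = 0.77284,
ln z₀ = (ln z₁ − r·ln z₂)/(1 − r) = (1.7918 − 0.77284×3.6636)/0.22716 = -4.5764 → z₀ = 0.01029 m
V₃ = V₁ · ln(z₃/z₀)/ln(z₁/z₀) = 31.3 × 9.4964/6.3682 = 46.6754 kt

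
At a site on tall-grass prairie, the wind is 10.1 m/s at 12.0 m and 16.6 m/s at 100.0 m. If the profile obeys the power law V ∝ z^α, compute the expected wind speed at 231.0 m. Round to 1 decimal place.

20.2 m/s

First find α: α = ln(V₂/V₁)/ln(z₂/z₁) = ln(16.6/10.1)/ln(100.0/12.0) = 0.49687/2.12026 = 0.2343
Extrapolate from 100.0 m to 231.0 m: V₃ = 16.6 × (231.0/100.0)^0.2343 = 16.6 × 1.2168 = 20.1984 m/s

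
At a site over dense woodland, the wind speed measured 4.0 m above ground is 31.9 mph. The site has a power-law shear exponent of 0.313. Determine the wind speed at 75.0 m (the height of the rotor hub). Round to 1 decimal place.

Power-law profile: V₂ = V₁ · (z₂/z₁)^α
V₂ = 31.9 × (75.0/4.0)^0.313 = 31.9 × (18.7500)^0.313
    = 31.9 × 2.5029 = 79.8436 mph

79.8 mph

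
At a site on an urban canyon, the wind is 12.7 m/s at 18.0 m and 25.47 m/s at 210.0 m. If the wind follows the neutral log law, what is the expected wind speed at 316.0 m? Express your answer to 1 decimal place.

Log law: V ∝ ln(z/z₀). From the pair, with r = V₁/V₂ = 0.49863,
ln z₀ = (ln z₁ − r·ln z₂)/(1 − r) = (2.8904 − 0.49863×5.3471)/0.50137 = 0.4471 → z₀ = 1.564 m
V₃ = V₁ · ln(z₃/z₀)/ln(z₁/z₀) = 12.7 × 5.3086/2.4433 = 27.5941 m/s

27.6 m/s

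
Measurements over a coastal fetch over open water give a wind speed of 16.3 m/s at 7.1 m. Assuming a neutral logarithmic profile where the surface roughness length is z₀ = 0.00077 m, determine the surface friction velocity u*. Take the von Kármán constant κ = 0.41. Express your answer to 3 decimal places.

u* ≈ 0.732 m/s

Log law: V(z) = (u*/κ) · ln(z/z₀) ⇒ u* = κ · V / ln(z/z₀)
u* = 0.41 × 16.3 / ln(7.1/0.00077) = 0.41 × 16.3 / 9.1292
   = 6.6830 / 9.1292 = 0.7320 m/s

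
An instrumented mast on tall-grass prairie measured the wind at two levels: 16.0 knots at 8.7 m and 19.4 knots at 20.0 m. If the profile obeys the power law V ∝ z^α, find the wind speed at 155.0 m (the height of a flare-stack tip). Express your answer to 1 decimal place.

31.2 knots

First find α: α = ln(V₂/V₁)/ln(z₂/z₁) = ln(19.4/16.0)/ln(20.0/8.7) = 0.19268/0.83241 = 0.2315
Extrapolate from 20.0 m to 155.0 m: V₃ = 19.4 × (155.0/20.0)^0.2315 = 19.4 × 1.6064 = 31.1642 knots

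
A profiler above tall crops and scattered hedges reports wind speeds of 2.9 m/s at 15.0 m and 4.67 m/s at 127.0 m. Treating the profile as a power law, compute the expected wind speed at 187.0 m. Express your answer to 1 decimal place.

First find α: α = ln(V₂/V₁)/ln(z₂/z₁) = ln(4.67/2.9)/ln(127.0/15.0) = 0.47645/2.13614 = 0.2230
Extrapolate from 127.0 m to 187.0 m: V₃ = 4.67 × (187.0/127.0)^0.2230 = 4.67 × 1.0901 = 5.0909 m/s

5.1 m/s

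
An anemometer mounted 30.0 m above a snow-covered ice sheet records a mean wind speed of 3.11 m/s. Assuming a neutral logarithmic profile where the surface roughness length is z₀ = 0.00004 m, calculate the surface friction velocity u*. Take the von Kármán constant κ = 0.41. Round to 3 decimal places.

u* ≈ 0.094 m/s

Log law: V(z) = (u*/κ) · ln(z/z₀) ⇒ u* = κ · V / ln(z/z₀)
u* = 0.41 × 3.11 / ln(30.0/0.00004) = 0.41 × 3.11 / 13.5278
   = 1.2751 / 13.5278 = 0.0943 m/s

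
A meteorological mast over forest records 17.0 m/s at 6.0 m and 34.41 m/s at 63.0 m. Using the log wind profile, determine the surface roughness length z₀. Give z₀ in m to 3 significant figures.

Log law: V(z) ∝ ln(z/z₀). With r = V₁/V₂ = 17.0/34.41 = 0.49404,
r · ln(z₂/z₀) = ln(z₁/z₀) ⇒ ln z₀ = (ln z₁ − r·ln z₂)/(1 − r)
ln z₀ = (1.79176 − 0.49404×4.14313) / 0.50596 = -0.5042
z₀ = exp(-0.5042) = 0.6040 m

z₀ ≈ 0.604 m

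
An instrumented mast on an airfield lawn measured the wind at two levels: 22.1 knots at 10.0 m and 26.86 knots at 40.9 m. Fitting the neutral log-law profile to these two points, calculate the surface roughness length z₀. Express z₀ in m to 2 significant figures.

z₀ ≈ 0.014 m

Log law: V(z) ∝ ln(z/z₀). With r = V₁/V₂ = 22.1/26.86 = 0.82278,
r · ln(z₂/z₀) = ln(z₁/z₀) ⇒ ln z₀ = (ln z₁ − r·ln z₂)/(1 − r)
ln z₀ = (2.30259 − 0.82278×3.71113) / 0.17722 = -4.2371
z₀ = exp(-4.2371) = 0.01445 m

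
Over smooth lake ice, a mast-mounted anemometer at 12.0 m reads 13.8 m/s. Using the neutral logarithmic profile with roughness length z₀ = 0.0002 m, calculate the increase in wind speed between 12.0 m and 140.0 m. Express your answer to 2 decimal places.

3.08 m/s

Log law: V₂ = V₁ · ln(z₂/z₀)/ln(z₁/z₀) = 13.8 × 13.4588/11.0021 = 16.8815 m/s
ΔV = 16.8815 − 13.8 = 3.0815 m/s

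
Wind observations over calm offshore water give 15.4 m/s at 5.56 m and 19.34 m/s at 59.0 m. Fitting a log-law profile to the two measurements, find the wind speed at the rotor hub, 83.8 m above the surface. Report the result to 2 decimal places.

Log law: V ∝ ln(z/z₀). From the pair, with r = V₁/V₂ = 0.79628,
ln z₀ = (ln z₁ − r·ln z₂)/(1 − r) = (1.7156 − 0.79628×4.0775)/0.20372 = -7.5163 → z₀ = 0.0005441 m
V₃ = V₁ · ln(z₃/z₀)/ln(z₁/z₀) = 15.4 × 11.9448/9.2319 = 19.9253 m/s

19.93 m/s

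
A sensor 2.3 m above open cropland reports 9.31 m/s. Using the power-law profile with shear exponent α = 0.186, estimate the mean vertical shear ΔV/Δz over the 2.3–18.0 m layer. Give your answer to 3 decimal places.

0.276 m/s/m

Power law: V₂ = V₁ · (z₂/z₁)^α = 9.31 × (7.8261)^0.186 = 13.6505 m/s
ΔV/Δz = (13.6505 − 9.31)/(18.0 − 2.3) = 4.3405/15.7000 = 0.27647 m/s/m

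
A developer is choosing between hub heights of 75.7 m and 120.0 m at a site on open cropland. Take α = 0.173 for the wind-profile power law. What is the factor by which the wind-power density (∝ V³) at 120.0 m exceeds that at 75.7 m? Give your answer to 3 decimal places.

Speed ratio: V_B/V_A = (z_B/z_A)^α = (120.0/75.7)^0.173 = (1.5852)^0.173 = 1.08297
Power-density ratio: P_B/P_A = (V_B/V_A)³ = (1.08297)³ = 1.27012

1.270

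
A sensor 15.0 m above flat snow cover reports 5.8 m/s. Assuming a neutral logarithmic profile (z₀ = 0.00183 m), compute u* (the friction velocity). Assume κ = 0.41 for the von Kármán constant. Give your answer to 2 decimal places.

Log law: V(z) = (u*/κ) · ln(z/z₀) ⇒ u* = κ · V / ln(z/z₀)
u* = 0.41 × 5.8 / ln(15.0/0.00183) = 0.41 × 5.8 / 9.0115
   = 2.3780 / 9.0115 = 0.2639 m/s

u* ≈ 0.26 m/s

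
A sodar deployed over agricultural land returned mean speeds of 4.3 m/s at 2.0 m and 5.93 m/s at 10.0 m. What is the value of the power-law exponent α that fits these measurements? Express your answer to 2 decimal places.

Power law: V₂/V₁ = (z₂/z₁)^α ⇒ α = ln(V₂/V₁) / ln(z₂/z₁)
α = ln(5.93/4.3) / ln(10.0/2.0) = ln(1.3791) / ln(5.0000)
  = 0.32141 / 1.60944 = 0.19970

α ≈ 0.20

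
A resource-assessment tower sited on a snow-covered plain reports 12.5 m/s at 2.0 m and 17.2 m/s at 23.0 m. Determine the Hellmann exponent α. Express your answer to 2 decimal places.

Power law: V₂/V₁ = (z₂/z₁)^α ⇒ α = ln(V₂/V₁) / ln(z₂/z₁)
α = ln(17.2/12.5) / ln(23.0/2.0) = ln(1.3760) / ln(11.5000)
  = 0.31918 / 2.44235 = 0.13069

α ≈ 0.13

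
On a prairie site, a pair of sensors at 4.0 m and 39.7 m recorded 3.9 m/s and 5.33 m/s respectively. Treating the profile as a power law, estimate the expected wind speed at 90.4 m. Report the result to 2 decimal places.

5.96 m/s

First find α: α = ln(V₂/V₁)/ln(z₂/z₁) = ln(5.33/3.9)/ln(39.7/4.0) = 0.31237/2.29506 = 0.1361
Extrapolate from 39.7 m to 90.4 m: V₃ = 5.33 × (90.4/39.7)^0.1361 = 5.33 × 1.1185 = 5.9617 m/s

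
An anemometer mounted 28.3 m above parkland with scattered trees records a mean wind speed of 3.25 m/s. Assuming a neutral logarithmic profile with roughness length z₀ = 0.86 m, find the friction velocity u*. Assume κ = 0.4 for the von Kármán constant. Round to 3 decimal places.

Log law: V(z) = (u*/κ) · ln(z/z₀) ⇒ u* = κ · V / ln(z/z₀)
u* = 0.4 × 3.25 / ln(28.3/0.86) = 0.4 × 3.25 / 3.4937
   = 1.3000 / 3.4937 = 0.3721 m/s

u* ≈ 0.372 m/s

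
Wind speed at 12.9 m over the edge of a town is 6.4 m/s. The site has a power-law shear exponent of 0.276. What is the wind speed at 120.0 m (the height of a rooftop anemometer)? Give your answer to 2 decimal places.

Power-law profile: V₂ = V₁ · (z₂/z₁)^α
V₂ = 6.4 × (120.0/12.9)^0.276 = 6.4 × (9.3023)^0.276
    = 6.4 × 1.8507 = 11.8444 m/s

11.84 m/s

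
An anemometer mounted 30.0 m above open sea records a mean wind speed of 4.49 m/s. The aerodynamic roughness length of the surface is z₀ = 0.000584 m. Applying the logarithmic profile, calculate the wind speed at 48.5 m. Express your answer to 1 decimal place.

4.7 m/s

Log law: V(z) ∝ ln(z/z₀), so V₂/V₁ = ln(z₂/z₀) / ln(z₁/z₀).
ln(48.5/0.000584) = 11.3272, ln(30.0/0.000584) = 10.8468
V₂ = 4.49 × 11.3272/10.8468 = 4.49 × 1.0443 = 4.6888 m/s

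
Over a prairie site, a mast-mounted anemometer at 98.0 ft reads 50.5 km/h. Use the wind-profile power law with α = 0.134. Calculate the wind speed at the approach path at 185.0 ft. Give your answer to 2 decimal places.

Power-law profile: V₂ = V₁ · (z₂/z₁)^α
V₂ = 50.5 × (185.0/98.0)^0.134 = 50.5 × (1.8878)^0.134
    = 50.5 × 1.0889 = 54.9880 km/h

54.99 km/h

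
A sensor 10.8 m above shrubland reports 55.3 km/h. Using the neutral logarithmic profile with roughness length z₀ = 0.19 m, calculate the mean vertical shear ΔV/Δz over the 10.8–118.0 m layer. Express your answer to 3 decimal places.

0.305 km/h/m

Log law: V₂ = V₁ · ln(z₂/z₀)/ln(z₁/z₀) = 55.3 × 6.4314/4.0403 = 88.0279 km/h
ΔV/Δz = (88.0279 − 55.3)/(118.0 − 10.8) = 32.7279/107.2000 = 0.30530 km/h/m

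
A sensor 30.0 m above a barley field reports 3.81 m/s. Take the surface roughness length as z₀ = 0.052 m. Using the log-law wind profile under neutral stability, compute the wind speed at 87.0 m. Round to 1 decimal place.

4.4 m/s

Log law: V(z) ∝ ln(z/z₀), so V₂/V₁ = ln(z₂/z₀) / ln(z₁/z₀).
ln(87.0/0.052) = 7.4224, ln(30.0/0.052) = 6.3577
V₂ = 3.81 × 7.4224/6.3577 = 3.81 × 1.1675 = 4.4481 m/s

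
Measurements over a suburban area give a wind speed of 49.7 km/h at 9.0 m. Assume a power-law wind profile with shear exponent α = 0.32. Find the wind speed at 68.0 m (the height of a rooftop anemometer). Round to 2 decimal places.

Power-law profile: V₂ = V₁ · (z₂/z₁)^α
V₂ = 49.7 × (68.0/9.0)^0.32 = 49.7 × (7.5556)^0.32
    = 49.7 × 1.9101 = 94.9296 km/h

94.93 km/h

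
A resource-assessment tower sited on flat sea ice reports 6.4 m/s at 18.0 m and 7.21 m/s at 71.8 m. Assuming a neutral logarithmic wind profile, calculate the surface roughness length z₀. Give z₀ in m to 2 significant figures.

z₀ ≈ 0.00032 m

Log law: V(z) ∝ ln(z/z₀). With r = V₁/V₂ = 6.4/7.21 = 0.88766,
r · ln(z₂/z₀) = ln(z₁/z₀) ⇒ ln z₀ = (ln z₁ − r·ln z₂)/(1 − r)
ln z₀ = (2.89037 − 0.88766×4.27388) / 0.11234 = -8.0411
z₀ = exp(-8.0411) = 0.0003220 m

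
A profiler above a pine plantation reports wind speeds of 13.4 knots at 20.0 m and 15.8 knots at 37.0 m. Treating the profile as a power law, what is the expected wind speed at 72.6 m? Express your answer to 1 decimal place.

First find α: α = ln(V₂/V₁)/ln(z₂/z₁) = ln(15.8/13.4)/ln(37.0/20.0) = 0.16476/0.61519 = 0.2678
Extrapolate from 37.0 m to 72.6 m: V₃ = 15.8 × (72.6/37.0)^0.2678 = 15.8 × 1.1978 = 18.9259 knots

18.9 knots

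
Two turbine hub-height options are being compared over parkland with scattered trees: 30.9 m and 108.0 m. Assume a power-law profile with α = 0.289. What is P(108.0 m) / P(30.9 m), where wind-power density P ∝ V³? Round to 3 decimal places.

Speed ratio: V_B/V_A = (z_B/z_A)^α = (108.0/30.9)^0.289 = (3.4951)^0.289 = 1.43569
Power-density ratio: P_B/P_A = (V_B/V_A)³ = (1.43569)³ = 2.95927

2.959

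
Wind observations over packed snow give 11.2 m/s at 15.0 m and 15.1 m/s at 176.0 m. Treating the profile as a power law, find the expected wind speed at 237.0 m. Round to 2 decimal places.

15.66 m/s

First find α: α = ln(V₂/V₁)/ln(z₂/z₁) = ln(15.1/11.2)/ln(176.0/15.0) = 0.29878/2.46243 = 0.1213
Extrapolate from 176.0 m to 237.0 m: V₃ = 15.1 × (237.0/176.0)^0.1213 = 15.1 × 1.0368 = 15.6552 m/s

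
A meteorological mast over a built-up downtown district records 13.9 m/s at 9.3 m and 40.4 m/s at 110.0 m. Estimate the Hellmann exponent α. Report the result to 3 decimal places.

α ≈ 0.432

Power law: V₂/V₁ = (z₂/z₁)^α ⇒ α = ln(V₂/V₁) / ln(z₂/z₁)
α = ln(40.4/13.9) / ln(110.0/9.3) = ln(2.9065) / ln(11.8280)
  = 1.06694 / 2.47047 = 0.43188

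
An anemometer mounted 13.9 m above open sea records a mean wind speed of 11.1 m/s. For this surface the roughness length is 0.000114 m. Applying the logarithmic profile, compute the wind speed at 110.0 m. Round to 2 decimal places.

Log law: V(z) ∝ ln(z/z₀), so V₂/V₁ = ln(z₂/z₀) / ln(z₁/z₀).
ln(110.0/0.000114) = 13.7798, ln(13.9/0.000114) = 11.7112
V₂ = 11.1 × 13.7798/11.7112 = 11.1 × 1.1766 = 13.0606 m/s

13.06 m/s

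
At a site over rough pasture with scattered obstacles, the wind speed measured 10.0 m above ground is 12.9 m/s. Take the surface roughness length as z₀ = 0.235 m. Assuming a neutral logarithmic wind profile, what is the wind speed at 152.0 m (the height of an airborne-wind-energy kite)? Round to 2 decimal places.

Log law: V(z) ∝ ln(z/z₀), so V₂/V₁ = ln(z₂/z₀) / ln(z₁/z₀).
ln(152.0/0.235) = 6.4721, ln(10.0/0.235) = 3.7508
V₂ = 12.9 × 6.4721/3.7508 = 12.9 × 1.7255 = 22.2594 m/s

22.26 m/s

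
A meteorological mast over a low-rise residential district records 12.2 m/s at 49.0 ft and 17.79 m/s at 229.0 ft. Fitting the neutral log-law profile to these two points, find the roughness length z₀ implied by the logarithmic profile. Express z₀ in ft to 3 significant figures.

Log law: V(z) ∝ ln(z/z₀). With r = V₁/V₂ = 12.2/17.79 = 0.68578,
r · ln(z₂/z₀) = ln(z₁/z₀) ⇒ ln z₀ = (ln z₁ − r·ln z₂)/(1 − r)
ln z₀ = (3.89182 − 0.68578×5.43372) / 0.31422 = 0.5267
z₀ = exp(0.5267) = 1.693 ft

z₀ ≈ 1.69 ft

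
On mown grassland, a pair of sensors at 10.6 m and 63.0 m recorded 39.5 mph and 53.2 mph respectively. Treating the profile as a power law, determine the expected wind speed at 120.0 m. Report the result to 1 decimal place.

First find α: α = ln(V₂/V₁)/ln(z₂/z₁) = ln(53.2/39.5)/ln(63.0/10.6) = 0.29776/1.78228 = 0.1671
Extrapolate from 63.0 m to 120.0 m: V₃ = 53.2 × (120.0/63.0)^0.1671 = 53.2 × 1.1137 = 59.2466 mph

59.2 mph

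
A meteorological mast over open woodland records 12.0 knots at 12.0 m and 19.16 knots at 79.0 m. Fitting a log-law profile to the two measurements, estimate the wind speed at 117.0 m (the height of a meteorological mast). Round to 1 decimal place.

Log law: V ∝ ln(z/z₀). From the pair, with r = V₁/V₂ = 0.62630,
ln z₀ = (ln z₁ − r·ln z₂)/(1 − r) = (2.4849 − 0.62630×4.3694)/0.37370 = -0.6735 → z₀ = 0.5099 m
V₃ = V₁ · ln(z₃/z₀)/ln(z₁/z₀) = 12.0 × 5.4357/3.1584 = 20.6521 knots

20.7 knots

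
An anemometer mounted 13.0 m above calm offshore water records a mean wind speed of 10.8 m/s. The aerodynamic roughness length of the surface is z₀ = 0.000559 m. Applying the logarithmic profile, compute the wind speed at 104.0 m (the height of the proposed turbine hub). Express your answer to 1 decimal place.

13.0 m/s

Log law: V(z) ∝ ln(z/z₀), so V₂/V₁ = ln(z₂/z₀) / ln(z₁/z₀).
ln(104.0/0.000559) = 12.1338, ln(13.0/0.000559) = 10.0543
V₂ = 10.8 × 12.1338/10.0543 = 10.8 × 1.2068 = 13.0337 m/s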